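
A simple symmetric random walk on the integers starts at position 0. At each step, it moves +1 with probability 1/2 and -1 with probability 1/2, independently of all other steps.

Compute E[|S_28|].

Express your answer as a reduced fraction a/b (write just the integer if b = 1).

S_28 takes values m ≡ 0 (mod 2) with |m| ≤ 28; P(S_28=m) = C(28,(28+m)/2)/2^28.
Total paths: 2^28 = 268435456
Distribution: P(S=-28)=1/268435456, P(S=-26)=28/268435456, P(S=-24)=378/268435456, P(S=-22)=3276/268435456, P(S=-20)=20475/268435456, P(S=-18)=98280/268435456, P(S=-16)=376740/268435456, P(S=-14)=1184040/268435456, P(S=-12)=3108105/268435456, P(S=-10)=6906900/268435456, P(S=-8)=13123110/268435456, P(S=-6)=21474180/268435456, P(S=-4)=30421755/268435456, P(S=-2)=37442160/268435456, P(S=0)=40116600/268435456, P(S=2)=37442160/268435456, P(S=4)=30421755/268435456, P(S=6)=21474180/268435456, P(S=8)=13123110/268435456, P(S=10)=6906900/268435456, P(S=12)=3108105/268435456, P(S=14)=1184040/268435456, P(S=16)=376740/268435456, P(S=18)=98280/268435456, P(S=20)=20475/268435456, P(S=22)=3276/268435456, P(S=24)=378/268435456, P(S=26)=28/268435456, P(S=28)=1/268435456
E[|S_28|] = Σ_m |m|·P(S_28=m) = 1123264800/268435456 = 35102025/8388608

Answer: 35102025/8388608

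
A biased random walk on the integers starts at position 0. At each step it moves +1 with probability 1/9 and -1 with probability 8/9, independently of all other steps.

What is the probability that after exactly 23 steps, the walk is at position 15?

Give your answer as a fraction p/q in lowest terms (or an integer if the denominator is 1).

Answer: 36270080/8862938119652501095929

Derivation:
To reach position 15 after 23 steps: need 19 steps of +1 and 4 steps of -1.
Number of such sequences: C(23,19) = 8855
Each has probability (1/9)^19 · (8/9)^4 = 4096/8862938119652501095929
P = 8855 · 4096/8862938119652501095929 = 36270080/8862938119652501095929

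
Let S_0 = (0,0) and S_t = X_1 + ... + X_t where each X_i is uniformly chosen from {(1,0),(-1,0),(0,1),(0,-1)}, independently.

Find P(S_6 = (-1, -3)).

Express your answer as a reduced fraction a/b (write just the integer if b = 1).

Let h be the number of horizontal steps (so 6-h are vertical). To end at (-1,-3) need (h-1)/2 right-steps and ((6-h)-3)/2 up-steps.
Sum over h with 1 ≤ h ≤ 3, h ≡ 1 (mod 2), 6-h ≡ 1 (mod 2):
h=1: C(6,1)·C(1,0)·C(5,1) = 6·1·5 = 30
h=3: C(6,3)·C(3,1)·C(3,0) = 20·3·1 = 60
Total favorable: 90
Total paths: 4^6 = 4096
P = 90/4096 = 45/2048

Answer: 45/2048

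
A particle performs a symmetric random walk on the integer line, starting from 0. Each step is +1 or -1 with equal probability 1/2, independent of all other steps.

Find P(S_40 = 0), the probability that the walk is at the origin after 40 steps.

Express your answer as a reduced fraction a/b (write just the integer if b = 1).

Answer: 34461632205/274877906944

Derivation:
To return to 0 after 40 steps: need exactly 20 steps of +1 and 20 of -1.
Favorable paths: C(40,20) = 137846528820
Total paths: 2^40 = 1099511627776
P = 137846528820/1099511627776 = 34461632205/274877906944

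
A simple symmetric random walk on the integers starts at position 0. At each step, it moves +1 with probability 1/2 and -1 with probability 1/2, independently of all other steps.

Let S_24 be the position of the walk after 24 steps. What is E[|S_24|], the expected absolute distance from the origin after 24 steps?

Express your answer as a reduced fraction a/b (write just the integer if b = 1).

S_24 takes values m ≡ 0 (mod 2) with |m| ≤ 24; P(S_24=m) = C(24,(24+m)/2)/2^24.
Total paths: 2^24 = 16777216
Distribution: P(S=-24)=1/16777216, P(S=-22)=24/16777216, P(S=-20)=276/16777216, P(S=-18)=2024/16777216, P(S=-16)=10626/16777216, P(S=-14)=42504/16777216, P(S=-12)=134596/16777216, P(S=-10)=346104/16777216, P(S=-8)=735471/16777216, P(S=-6)=1307504/16777216, P(S=-4)=1961256/16777216, P(S=-2)=2496144/16777216, P(S=0)=2704156/16777216, P(S=2)=2496144/16777216, P(S=4)=1961256/16777216, P(S=6)=1307504/16777216, P(S=8)=735471/16777216, P(S=10)=346104/16777216, P(S=12)=134596/16777216, P(S=14)=42504/16777216, P(S=16)=10626/16777216, P(S=18)=2024/16777216, P(S=20)=276/16777216, P(S=22)=24/16777216, P(S=24)=1/16777216
E[|S_24|] = Σ_m |m|·P(S_24=m) = 64899744/16777216 = 2028117/524288

Answer: 2028117/524288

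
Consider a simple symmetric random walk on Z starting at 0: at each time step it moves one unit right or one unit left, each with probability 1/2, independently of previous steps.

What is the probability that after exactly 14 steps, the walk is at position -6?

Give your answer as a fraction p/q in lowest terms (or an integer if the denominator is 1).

Answer: 1001/16384

Derivation:
To reach position -6 after 14 steps: need 4 steps of +1 and 10 of -1.
Favorable paths: C(14,4) = 1001
Total paths: 2^14 = 16384
P = 1001/16384 = 1001/16384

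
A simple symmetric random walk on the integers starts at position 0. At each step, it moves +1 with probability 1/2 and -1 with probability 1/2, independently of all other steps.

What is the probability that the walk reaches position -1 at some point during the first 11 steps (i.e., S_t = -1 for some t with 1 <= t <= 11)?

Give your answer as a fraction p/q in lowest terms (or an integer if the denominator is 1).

Count via complement. Let g(t,s) = #length-t paths at position s with S_1..S_t all ≠ -1.
g(t,s) = g(t-1,s-1) + g(t-1,s+1) for s ≠ -1; g(t,-1) = 0.
t=0: g(0,0)=1
t=1: g(1,1)=1
t=2: g(2,0)=1 g(2,2)=1
t=3: g(3,1)=2 g(3,3)=1
t=4: g(4,0)=2 g(4,2)=3 g(4,4)=1
t=5: g(5,1)=5 g(5,3)=4 g(5,5)=1
t=6: g(6,0)=5 g(6,2)=9 g(6,4)=5 g(6,6)=1
t=7: g(7,1)=14 g(7,3)=14 g(7,5)=6 g(7,7)=1
t=8: g(8,0)=14 g(8,2)=28 g(8,4)=20 g(8,6)=7 g(8,8)=1
t=9: g(9,1)=42 g(9,3)=48 g(9,5)=27 g(9,7)=8 g(9,9)=1
t=10: g(10,0)=42 g(10,2)=90 g(10,4)=75 g(10,6)=35 g(10,8)=9 g(10,10)=1
t=11: g(11,1)=132 g(11,3)=165 g(11,5)=110 g(11,7)=44 g(11,9)=10 g(11,11)=1
Paths never hitting -1: Σ_s g(11,s) = 462
Paths hitting -1: 2^11 - 462 = 1586
P = 1586/2048 = 793/1024

Answer: 793/1024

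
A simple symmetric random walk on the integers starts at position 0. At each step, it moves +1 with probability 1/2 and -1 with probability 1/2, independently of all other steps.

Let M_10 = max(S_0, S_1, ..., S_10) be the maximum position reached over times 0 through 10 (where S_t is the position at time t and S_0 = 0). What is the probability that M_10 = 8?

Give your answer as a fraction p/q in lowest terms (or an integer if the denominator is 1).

Answer: 5/512

Derivation:
Let M_10 = max(S_0,...,S_10). Use the reflection principle: for j ≥ 1, #{paths with M_10 ≥ j} = #{S_10 ≥ j} + #{S_10 ≥ j+1}.
By reflection, #{M_10 ≥ 8} = #{S_10 ≥ 8} + #{S_10 ≥ 9} = 11 + 1 = 12.
#{M_10 ≥ 9} = #{S_10 ≥ 9} + #{S_10 ≥ 10} = 1 + 1 = 2.
#{M_10 = 8} = 12 - 2 = 10.
P(M_10 = 8) = 10/1024 = 5/512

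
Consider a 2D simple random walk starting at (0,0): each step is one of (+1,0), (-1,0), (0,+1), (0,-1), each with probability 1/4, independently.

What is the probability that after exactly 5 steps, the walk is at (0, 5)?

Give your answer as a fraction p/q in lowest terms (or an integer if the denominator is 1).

Let h be the number of horizontal steps (so 5-h are vertical). To end at (0,5) need (h+0)/2 right-steps and ((5-h)+5)/2 up-steps.
Sum over h with 0 ≤ h ≤ 0, h ≡ 0 (mod 2), 5-h ≡ 1 (mod 2):
h=0: C(5,0)·C(0,0)·C(5,5) = 1·1·1 = 1
Total favorable: 1
Total paths: 4^5 = 1024
P = 1/1024 = 1/1024

Answer: 1/1024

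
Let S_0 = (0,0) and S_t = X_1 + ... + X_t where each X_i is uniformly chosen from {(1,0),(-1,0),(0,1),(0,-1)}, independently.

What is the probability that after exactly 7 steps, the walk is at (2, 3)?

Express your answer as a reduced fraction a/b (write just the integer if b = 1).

Answer: 245/16384

Derivation:
Let h be the number of horizontal steps (so 7-h are vertical). To end at (2,3) need (h+2)/2 right-steps and ((7-h)+3)/2 up-steps.
Sum over h with 2 ≤ h ≤ 4, h ≡ 0 (mod 2), 7-h ≡ 1 (mod 2):
h=2: C(7,2)·C(2,2)·C(5,4) = 21·1·5 = 105
h=4: C(7,4)·C(4,3)·C(3,3) = 35·4·1 = 140
Total favorable: 245
Total paths: 4^7 = 16384
P = 245/16384 = 245/16384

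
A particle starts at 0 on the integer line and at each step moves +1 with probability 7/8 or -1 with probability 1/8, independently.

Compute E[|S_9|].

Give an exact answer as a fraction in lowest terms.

S_9 takes values m ≡ 1 (mod 2) with |m| ≤ 9; P(S_9=m) = C(9,(9+m)/2) · (7/8)^((9+m)/2) · (1/8)^((9-m)/2).
Distribution: P(S=-9)=1/134217728, P(S=-7)=63/134217728, P(S=-5)=441/33554432, P(S=-3)=7203/33554432, P(S=-1)=151263/67108864, P(S=1)=1058841/67108864, P(S=3)=2470629/33554432, P(S=5)=7411887/33554432, P(S=7)=51883209/134217728, P(S=9)=40353607/134217728
E[|S_9|] = Σ_m |m|·P(S_9=m) = 56672883/8388608

Answer: 56672883/8388608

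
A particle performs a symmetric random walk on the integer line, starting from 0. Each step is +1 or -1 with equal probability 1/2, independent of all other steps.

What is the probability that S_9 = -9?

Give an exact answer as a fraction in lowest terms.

Answer: 1/512

Derivation:
To reach position -9 after 9 steps: need 0 steps of +1 and 9 of -1.
Favorable paths: C(9,0) = 1
Total paths: 2^9 = 512
P = 1/512 = 1/512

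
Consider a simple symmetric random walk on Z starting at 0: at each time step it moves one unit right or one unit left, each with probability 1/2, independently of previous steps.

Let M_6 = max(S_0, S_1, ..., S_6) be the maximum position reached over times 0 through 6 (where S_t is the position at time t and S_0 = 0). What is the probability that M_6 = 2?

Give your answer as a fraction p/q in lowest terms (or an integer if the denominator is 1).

Answer: 15/64

Derivation:
Let M_6 = max(S_0,...,S_6). Use the reflection principle: for j ≥ 1, #{paths with M_6 ≥ j} = #{S_6 ≥ j} + #{S_6 ≥ j+1}.
By reflection, #{M_6 ≥ 2} = #{S_6 ≥ 2} + #{S_6 ≥ 3} = 22 + 7 = 29.
#{M_6 ≥ 3} = #{S_6 ≥ 3} + #{S_6 ≥ 4} = 7 + 7 = 14.
#{M_6 = 2} = 29 - 14 = 15.
P(M_6 = 2) = 15/64 = 15/64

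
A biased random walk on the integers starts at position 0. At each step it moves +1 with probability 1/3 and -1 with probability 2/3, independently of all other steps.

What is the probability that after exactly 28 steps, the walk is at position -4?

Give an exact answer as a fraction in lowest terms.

To reach position -4 after 28 steps: need 12 steps of +1 and 16 steps of -1.
Number of such sequences: C(28,12) = 30421755
Each has probability (1/3)^12 · (2/3)^16 = 65536/22876792454961
P = 30421755 · 65536/22876792454961 = 221524459520/2541865828329

Answer: 221524459520/2541865828329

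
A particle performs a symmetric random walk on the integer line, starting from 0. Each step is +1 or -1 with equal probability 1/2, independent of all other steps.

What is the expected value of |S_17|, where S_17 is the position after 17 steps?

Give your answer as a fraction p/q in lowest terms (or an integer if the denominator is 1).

Answer: 109395/32768

Derivation:
S_17 takes values m ≡ 1 (mod 2) with |m| ≤ 17; P(S_17=m) = C(17,(17+m)/2)/2^17.
Total paths: 2^17 = 131072
Distribution: P(S=-17)=1/131072, P(S=-15)=17/131072, P(S=-13)=136/131072, P(S=-11)=680/131072, P(S=-9)=2380/131072, P(S=-7)=6188/131072, P(S=-5)=12376/131072, P(S=-3)=19448/131072, P(S=-1)=24310/131072, P(S=1)=24310/131072, P(S=3)=19448/131072, P(S=5)=12376/131072, P(S=7)=6188/131072, P(S=9)=2380/131072, P(S=11)=680/131072, P(S=13)=136/131072, P(S=15)=17/131072, P(S=17)=1/131072
E[|S_17|] = Σ_m |m|·P(S_17=m) = 437580/131072 = 109395/32768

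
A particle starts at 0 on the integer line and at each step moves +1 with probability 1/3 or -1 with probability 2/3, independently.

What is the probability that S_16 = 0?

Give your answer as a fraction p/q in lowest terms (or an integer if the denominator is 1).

To be at 0 after 16 steps: need exactly 8 steps of +1 and 8 of -1.
Number of such sequences: C(16,8) = 12870
Each has probability (1/3)^8 · (2/3)^8 = 256/43046721
P = 12870 · 256/43046721 = 366080/4782969

Answer: 366080/4782969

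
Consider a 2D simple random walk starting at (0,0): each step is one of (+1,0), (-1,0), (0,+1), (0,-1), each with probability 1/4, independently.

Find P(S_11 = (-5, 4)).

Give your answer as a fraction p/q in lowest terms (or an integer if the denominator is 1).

Answer: 2541/2097152

Derivation:
Let h be the number of horizontal steps (so 11-h are vertical). To end at (-5,4) need (h-5)/2 right-steps and ((11-h)+4)/2 up-steps.
Sum over h with 5 ≤ h ≤ 7, h ≡ 1 (mod 2), 11-h ≡ 0 (mod 2):
h=5: C(11,5)·C(5,0)·C(6,5) = 462·1·6 = 2772
h=7: C(11,7)·C(7,1)·C(4,4) = 330·7·1 = 2310
Total favorable: 5082
Total paths: 4^11 = 4194304
P = 5082/4194304 = 2541/2097152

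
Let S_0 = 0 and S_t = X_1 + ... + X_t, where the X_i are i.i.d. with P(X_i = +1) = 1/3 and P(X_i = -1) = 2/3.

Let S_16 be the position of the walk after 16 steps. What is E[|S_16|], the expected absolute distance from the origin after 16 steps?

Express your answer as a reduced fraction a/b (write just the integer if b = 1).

S_16 takes values m ≡ 0 (mod 2) with |m| ≤ 16; P(S_16=m) = C(16,(16+m)/2) · (1/3)^((16+m)/2) · (2/3)^((16-m)/2).
Distribution: P(S=-16)=65536/43046721, P(S=-14)=524288/43046721, P(S=-12)=655360/14348907, P(S=-10)=4587520/43046721, P(S=-8)=7454720/43046721, P(S=-6)=2981888/14348907, P(S=-4)=8200192/43046721, P(S=-2)=5857280/43046721, P(S=0)=366080/4782969, P(S=2)=1464320/43046721, P(S=4)=512512/43046721, P(S=6)=46592/14348907, P(S=8)=29120/43046721, P(S=10)=4480/43046721, P(S=12)=160/14348907, P(S=14)=32/43046721, P(S=16)=1/43046721
E[|S_16|] = Σ_m |m|·P(S_16=m) = 80595056/14348907

Answer: 80595056/14348907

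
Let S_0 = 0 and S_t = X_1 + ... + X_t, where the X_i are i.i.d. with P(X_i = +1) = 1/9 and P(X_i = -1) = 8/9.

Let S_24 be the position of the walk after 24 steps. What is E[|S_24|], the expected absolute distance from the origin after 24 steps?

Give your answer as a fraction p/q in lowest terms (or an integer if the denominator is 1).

Answer: 496324569678082895425928/26588814358957503287787

Derivation:
S_24 takes values m ≡ 0 (mod 2) with |m| ≤ 24; P(S_24=m) = C(24,(24+m)/2) · (1/9)^((24+m)/2) · (8/9)^((24-m)/2).
Distribution: P(S=-24)=4722366482869645213696/79766443076872509863361, P(S=-22)=4722366482869645213696/26588814358957503287787, P(S=-20)=6788401819125114994688/26588814358957503287787, P(S=-18)=18668105002594066235392/79766443076872509863361, P(S=-16)=4083647969317451988992/26588814358957503287787, P(S=-14)=2041823984658725994496/26588814358957503287787, P(S=-12)=2424665981782237118464/79766443076872509863361, P(S=-10)=86595213635079897088/8862938119652501095929, P(S=-8)=23001853621818097664/8862938119652501095929, P(S=-6)=46003707243636195328/79766443076872509863361, P(S=-4)=2875231702727262208/26588814358957503287787, P(S=-2)=457423225433882624/26588814358957503287787, P(S=0)=185828185332514816/79766443076872509863361, P(S=2)=7147237897404416/26588814358957503287787, P(S=4)=701960864923648/26588814358957503287787, P(S=6)=175490216230912/79766443076872509863361, P(S=8)=1371017314304/8862938119652501095929, P(S=10)=80648077312/8862938119652501095929, P(S=12)=35283533824/79766443076872509863361, P(S=14)=464257024/26588814358957503287787, P(S=16)=14508032/26588814358957503287787, P(S=18)=1036288/79766443076872509863361, P(S=20)=5888/26588814358957503287787, P(S=22)=64/26588814358957503287787, P(S=24)=1/79766443076872509863361
E[|S_24|] = Σ_m |m|·P(S_24=m) = 496324569678082895425928/26588814358957503287787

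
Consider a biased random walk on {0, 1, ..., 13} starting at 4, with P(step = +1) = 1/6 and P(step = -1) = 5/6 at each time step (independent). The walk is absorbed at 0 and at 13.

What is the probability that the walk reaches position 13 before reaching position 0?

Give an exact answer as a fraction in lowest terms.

Biased walk: p = 1/6, q = 5/6, r = q/p = 5
Gambler's ruin: P(hit 13 before 0 | start at 4) = (1 - r^a)/(1 - r^N)
r^4 = 625; r^13 = 1220703125
P = (1 - 625) / (1 - 1220703125) = -624 / -1220703124 = 156/305175781

Answer: 156/305175781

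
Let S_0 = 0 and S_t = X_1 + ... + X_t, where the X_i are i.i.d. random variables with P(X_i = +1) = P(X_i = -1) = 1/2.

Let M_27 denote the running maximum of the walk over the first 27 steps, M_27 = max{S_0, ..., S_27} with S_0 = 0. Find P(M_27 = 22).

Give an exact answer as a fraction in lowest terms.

Let M_27 = max(S_0,...,S_27). Use the reflection principle: for j ≥ 1, #{paths with M_27 ≥ j} = #{S_27 ≥ j} + #{S_27 ≥ j+1}.
By reflection, #{M_27 ≥ 22} = #{S_27 ≥ 22} + #{S_27 ≥ 23} = 379 + 379 = 758.
#{M_27 ≥ 23} = #{S_27 ≥ 23} + #{S_27 ≥ 24} = 379 + 28 = 407.
#{M_27 = 22} = 758 - 407 = 351.
P(M_27 = 22) = 351/134217728 = 351/134217728

Answer: 351/134217728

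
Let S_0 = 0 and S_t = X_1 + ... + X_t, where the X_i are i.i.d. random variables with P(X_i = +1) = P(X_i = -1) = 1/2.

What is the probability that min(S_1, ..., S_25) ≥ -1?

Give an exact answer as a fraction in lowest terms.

Answer: 1300075/4194304

Derivation:
Let f(t,s) = #length-t paths at position s with S_1..S_t all ≥ -1.
f(t,s) = f(t-1,s-1) + f(t-1,s+1) for s ≥ -1; f(t,s) = 0 for s < -1.
t=0: f(0,0)=1
t=1: f(1,-1)=1 f(1,1)=1
t=2: f(2,0)=2 f(2,2)=1
t=3: f(3,-1)=2 f(3,1)=3 f(3,3)=1
t=4: f(4,0)=5 f(4,2)=4 f(4,4)=1
t=5: f(5,-1)=5 f(5,1)=9 f(5,3)=5 f(5,5)=1
t=6: f(6,0)=14 f(6,2)=14 f(6,4)=6 f(6,6)=1
t=7: f(7,-1)=14 f(7,1)=28 f(7,3)=20 f(7,5)=7 f(7,7)=1
t=8: f(8,0)=42 f(8,2)=48 f(8,4)=27 f(8,6)=8 f(8,8)=1
t=9: f(9,-1)=42 f(9,1)=90 f(9,3)=75 f(9,5)=35 f(9,7)=9 f(9,9)=1
t=10: f(10,0)=132 f(10,2)=165 f(10,4)=110 f(10,6)=44 f(10,8)=10 f(10,10)=1
t=11: f(11,-1)=132 f(11,1)=297 f(11,3)=275 f(11,5)=154 f(11,7)=54 f(11,9)=11 f(11,11)=1
t=12: f(12,0)=429 f(12,2)=572 f(12,4)=429 f(12,6)=208 f(12,8)=65 f(12,10)=12 f(12,12)=1
t=13: f(13,-1)=429 f(13,1)=1001 f(13,3)=1001 f(13,5)=637 f(13,7)=273 f(13,9)=77 f(13,11)=13 f(13,13)=1
t=14: f(14,0)=1430 f(14,2)=2002 f(14,4)=1638 f(14,6)=910 f(14,8)=350 f(14,10)=90 f(14,12)=14 f(14,14)=1
t=15: f(15,-1)=1430 f(15,1)=3432 f(15,3)=3640 f(15,5)=2548 f(15,7)=1260 f(15,9)=440 f(15,11)=104 f(15,13)=15 f(15,15)=1
t=16: f(16,0)=4862 f(16,2)=7072 f(16,4)=6188 f(16,6)=3808 f(16,8)=1700 f(16,10)=544 f(16,12)=119 f(16,14)=16 f(16,16)=1
t=17: f(17,-1)=4862 f(17,1)=11934 f(17,3)=13260 f(17,5)=9996 f(17,7)=5508 f(17,9)=2244 f(17,11)=663 f(17,13)=135 f(17,15)=17 f(17,17)=1
t=18: f(18,0)=16796 f(18,2)=25194 f(18,4)=23256 f(18,6)=15504 f(18,8)=7752 f(18,10)=2907 f(18,12)=798 f(18,14)=152 f(18,16)=18 f(18,18)=1
t=19: f(19,-1)=16796 f(19,1)=41990 f(19,3)=48450 f(19,5)=38760 f(19,7)=23256 f(19,9)=10659 f(19,11)=3705 f(19,13)=950 f(19,15)=170 f(19,17)=19 f(19,19)=1
t=20: f(20,0)=58786 f(20,2)=90440 f(20,4)=87210 f(20,6)=62016 f(20,8)=33915 f(20,10)=14364 f(20,12)=4655 f(20,14)=1120 f(20,16)=189 f(20,18)=20 f(20,20)=1
t=21: f(21,-1)=58786 f(21,1)=149226 f(21,3)=177650 f(21,5)=149226 f(21,7)=95931 f(21,9)=48279 f(21,11)=19019 f(21,13)=5775 f(21,15)=1309 f(21,17)=209 f(21,19)=21 f(21,21)=1
t=22: f(22,0)=208012 f(22,2)=326876 f(22,4)=326876 f(22,6)=245157 f(22,8)=144210 f(22,10)=67298 f(22,12)=24794 f(22,14)=7084 f(22,16)=1518 f(22,18)=230 f(22,20)=22 f(22,22)=1
t=23: f(23,-1)=208012 f(23,1)=534888 f(23,3)=653752 f(23,5)=572033 f(23,7)=389367 f(23,9)=211508 f(23,11)=92092 f(23,13)=31878 f(23,15)=8602 f(23,17)=1748 f(23,19)=252 f(23,21)=23 f(23,23)=1
t=24: f(24,0)=742900 f(24,2)=1188640 f(24,4)=1225785 f(24,6)=961400 f(24,8)=600875 f(24,10)=303600 f(24,12)=123970 f(24,14)=40480 f(24,16)=10350 f(24,18)=2000 f(24,20)=275 f(24,22)=24 f(24,24)=1
t=25: f(25,-1)=742900 f(25,1)=1931540 f(25,3)=2414425 f(25,5)=2187185 f(25,7)=1562275 f(25,9)=904475 f(25,11)=427570 f(25,13)=164450 f(25,15)=50830 f(25,17)=12350 f(25,19)=2275 f(25,21)=299 f(25,23)=25 f(25,25)=1
Σ_s f(25,s) = 10400600
P = 10400600/33554432 = 1300075/4194304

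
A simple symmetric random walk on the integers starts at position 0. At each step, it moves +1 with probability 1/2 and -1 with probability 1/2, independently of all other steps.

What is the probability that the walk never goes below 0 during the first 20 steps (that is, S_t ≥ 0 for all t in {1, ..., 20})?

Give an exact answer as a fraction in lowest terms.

Answer: 46189/262144

Derivation:
Let f(t,s) = #length-t paths at position s with S_1..S_t all ≥ 0.
f(t,s) = f(t-1,s-1) + f(t-1,s+1) for s ≥ 0; f(t,s) = 0 for s < 0.
t=0: f(0,0)=1
t=1: f(1,1)=1
t=2: f(2,0)=1 f(2,2)=1
t=3: f(3,1)=2 f(3,3)=1
t=4: f(4,0)=2 f(4,2)=3 f(4,4)=1
t=5: f(5,1)=5 f(5,3)=4 f(5,5)=1
t=6: f(6,0)=5 f(6,2)=9 f(6,4)=5 f(6,6)=1
t=7: f(7,1)=14 f(7,3)=14 f(7,5)=6 f(7,7)=1
t=8: f(8,0)=14 f(8,2)=28 f(8,4)=20 f(8,6)=7 f(8,8)=1
t=9: f(9,1)=42 f(9,3)=48 f(9,5)=27 f(9,7)=8 f(9,9)=1
t=10: f(10,0)=42 f(10,2)=90 f(10,4)=75 f(10,6)=35 f(10,8)=9 f(10,10)=1
t=11: f(11,1)=132 f(11,3)=165 f(11,5)=110 f(11,7)=44 f(11,9)=10 f(11,11)=1
t=12: f(12,0)=132 f(12,2)=297 f(12,4)=275 f(12,6)=154 f(12,8)=54 f(12,10)=11 f(12,12)=1
t=13: f(13,1)=429 f(13,3)=572 f(13,5)=429 f(13,7)=208 f(13,9)=65 f(13,11)=12 f(13,13)=1
t=14: f(14,0)=429 f(14,2)=1001 f(14,4)=1001 f(14,6)=637 f(14,8)=273 f(14,10)=77 f(14,12)=13 f(14,14)=1
t=15: f(15,1)=1430 f(15,3)=2002 f(15,5)=1638 f(15,7)=910 f(15,9)=350 f(15,11)=90 f(15,13)=14 f(15,15)=1
t=16: f(16,0)=1430 f(16,2)=3432 f(16,4)=3640 f(16,6)=2548 f(16,8)=1260 f(16,10)=440 f(16,12)=104 f(16,14)=15 f(16,16)=1
t=17: f(17,1)=4862 f(17,3)=7072 f(17,5)=6188 f(17,7)=3808 f(17,9)=1700 f(17,11)=544 f(17,13)=119 f(17,15)=16 f(17,17)=1
t=18: f(18,0)=4862 f(18,2)=11934 f(18,4)=13260 f(18,6)=9996 f(18,8)=5508 f(18,10)=2244 f(18,12)=663 f(18,14)=135 f(18,16)=17 f(18,18)=1
t=19: f(19,1)=16796 f(19,3)=25194 f(19,5)=23256 f(19,7)=15504 f(19,9)=7752 f(19,11)=2907 f(19,13)=798 f(19,15)=152 f(19,17)=18 f(19,19)=1
t=20: f(20,0)=16796 f(20,2)=41990 f(20,4)=48450 f(20,6)=38760 f(20,8)=23256 f(20,10)=10659 f(20,12)=3705 f(20,14)=950 f(20,16)=170 f(20,18)=19 f(20,20)=1
Σ_s f(20,s) = 184756
P = 184756/1048576 = 46189/262144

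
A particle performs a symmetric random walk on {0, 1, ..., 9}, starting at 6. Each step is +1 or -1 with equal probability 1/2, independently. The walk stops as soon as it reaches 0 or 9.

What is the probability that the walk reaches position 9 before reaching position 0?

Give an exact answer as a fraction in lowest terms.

Answer: 2/3

Derivation:
Symmetric walk (p = 1/2): the harmonic-function argument gives P(hit 9 before 0 | start at 6) = a/N.
P = 6/9 = 2/3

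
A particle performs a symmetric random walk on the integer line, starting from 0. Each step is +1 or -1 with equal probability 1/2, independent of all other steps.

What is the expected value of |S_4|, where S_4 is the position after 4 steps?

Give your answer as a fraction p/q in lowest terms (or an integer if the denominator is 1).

Answer: 3/2

Derivation:
S_4 takes values m ≡ 0 (mod 2) with |m| ≤ 4; P(S_4=m) = C(4,(4+m)/2)/2^4.
Total paths: 2^4 = 16
Distribution: P(S=-4)=1/16, P(S=-2)=4/16, P(S=0)=6/16, P(S=2)=4/16, P(S=4)=1/16
E[|S_4|] = Σ_m |m|·P(S_4=m) = 24/16 = 3/2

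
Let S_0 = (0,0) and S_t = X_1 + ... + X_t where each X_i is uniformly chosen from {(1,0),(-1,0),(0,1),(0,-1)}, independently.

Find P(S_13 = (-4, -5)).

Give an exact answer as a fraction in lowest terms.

Let h be the number of horizontal steps (so 13-h are vertical). To end at (-4,-5) need (h-4)/2 right-steps and ((13-h)-5)/2 up-steps.
Sum over h with 4 ≤ h ≤ 8, h ≡ 0 (mod 2), 13-h ≡ 1 (mod 2):
h=4: C(13,4)·C(4,0)·C(9,2) = 715·1·36 = 25740
h=6: C(13,6)·C(6,1)·C(7,1) = 1716·6·7 = 72072
h=8: C(13,8)·C(8,2)·C(5,0) = 1287·28·1 = 36036
Total favorable: 133848
Total paths: 4^13 = 67108864
P = 133848/67108864 = 16731/8388608

Answer: 16731/8388608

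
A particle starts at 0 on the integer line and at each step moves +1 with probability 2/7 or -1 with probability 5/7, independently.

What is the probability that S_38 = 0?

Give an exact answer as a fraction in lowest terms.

Answer: 50493234000000000000000000000/18562115921017574302453163671207

Derivation:
To be at 0 after 38 steps: need exactly 19 steps of +1 and 19 of -1.
Number of such sequences: C(38,19) = 35345263800
Each has probability (2/7)^19 · (5/7)^19 = 10000000000000000000/129934811447123020117172145698449
P = 35345263800 · 10000000000000000000/129934811447123020117172145698449 = 50493234000000000000000000000/18562115921017574302453163671207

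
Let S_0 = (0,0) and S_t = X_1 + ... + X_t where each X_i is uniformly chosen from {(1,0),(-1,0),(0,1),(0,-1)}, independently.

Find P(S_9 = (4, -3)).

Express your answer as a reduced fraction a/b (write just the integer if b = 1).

Answer: 567/131072

Derivation:
Let h be the number of horizontal steps (so 9-h are vertical). To end at (4,-3) need (h+4)/2 right-steps and ((9-h)-3)/2 up-steps.
Sum over h with 4 ≤ h ≤ 6, h ≡ 0 (mod 2), 9-h ≡ 1 (mod 2):
h=4: C(9,4)·C(4,4)·C(5,1) = 126·1·5 = 630
h=6: C(9,6)·C(6,5)·C(3,0) = 84·6·1 = 504
Total favorable: 1134
Total paths: 4^9 = 262144
P = 1134/262144 = 567/131072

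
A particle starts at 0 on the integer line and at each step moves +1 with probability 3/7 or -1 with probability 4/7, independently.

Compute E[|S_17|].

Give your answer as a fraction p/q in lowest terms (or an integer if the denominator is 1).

Answer: 128640069015641/33232930569601

Derivation:
S_17 takes values m ≡ 1 (mod 2) with |m| ≤ 17; P(S_17=m) = C(17,(17+m)/2) · (3/7)^((17+m)/2) · (4/7)^((17-m)/2).
Distribution: P(S=-17)=17179869184/232630513987207, P(S=-15)=219043332096/232630513987207, P(S=-13)=1314259992576/232630513987207, P(S=-11)=4928474972160/232630513987207, P(S=-9)=1848178114560/33232930569601, P(S=-7)=3603947323392/33232930569601, P(S=-5)=5405920985088/33232930569601, P(S=-3)=44598848126976/232630513987207, P(S=-1)=41811420119040/232630513987207, P(S=1)=31358565089280/232630513987207, P(S=3)=18815139053568/232630513987207, P(S=5)=1282850390016/33232930569601, P(S=7)=481068896256/33232930569601, P(S=9)=138769873920/33232930569601, P(S=11)=208154810880/232630513987207, P(S=13)=31223221632/232630513987207, P(S=15)=2927177028/232630513987207, P(S=17)=129140163/232630513987207
E[|S_17|] = Σ_m |m|·P(S_17=m) = 128640069015641/33232930569601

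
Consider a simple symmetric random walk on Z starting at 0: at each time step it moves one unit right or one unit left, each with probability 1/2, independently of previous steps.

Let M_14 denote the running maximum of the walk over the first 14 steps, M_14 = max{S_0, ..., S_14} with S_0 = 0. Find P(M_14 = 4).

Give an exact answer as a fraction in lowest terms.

Let M_14 = max(S_0,...,S_14). Use the reflection principle: for j ≥ 1, #{paths with M_14 ≥ j} = #{S_14 ≥ j} + #{S_14 ≥ j+1}.
By reflection, #{M_14 ≥ 4} = #{S_14 ≥ 4} + #{S_14 ≥ 5} = 3473 + 1471 = 4944.
#{M_14 ≥ 5} = #{S_14 ≥ 5} + #{S_14 ≥ 6} = 1471 + 1471 = 2942.
#{M_14 = 4} = 4944 - 2942 = 2002.
P(M_14 = 4) = 2002/16384 = 1001/8192

Answer: 1001/8192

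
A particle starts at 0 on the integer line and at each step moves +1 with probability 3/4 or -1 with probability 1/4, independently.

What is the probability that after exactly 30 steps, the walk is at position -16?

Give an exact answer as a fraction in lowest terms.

To reach position -16 after 30 steps: need 7 steps of +1 and 23 steps of -1.
Number of such sequences: C(30,7) = 2035800
Each has probability (3/4)^7 · (1/4)^23 = 2187/1152921504606846976
P = 2035800 · 2187/1152921504606846976 = 556536825/144115188075855872

Answer: 556536825/144115188075855872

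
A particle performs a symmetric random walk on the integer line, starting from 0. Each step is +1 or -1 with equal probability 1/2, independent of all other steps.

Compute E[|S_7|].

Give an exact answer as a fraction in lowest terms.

S_7 takes values m ≡ 1 (mod 2) with |m| ≤ 7; P(S_7=m) = C(7,(7+m)/2)/2^7.
Total paths: 2^7 = 128
Distribution: P(S=-7)=1/128, P(S=-5)=7/128, P(S=-3)=21/128, P(S=-1)=35/128, P(S=1)=35/128, P(S=3)=21/128, P(S=5)=7/128, P(S=7)=1/128
E[|S_7|] = Σ_m |m|·P(S_7=m) = 280/128 = 35/16

Answer: 35/16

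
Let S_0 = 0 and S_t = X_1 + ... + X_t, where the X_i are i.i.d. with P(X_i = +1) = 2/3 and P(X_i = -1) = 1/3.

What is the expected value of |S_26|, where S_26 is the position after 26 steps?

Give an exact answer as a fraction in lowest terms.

S_26 takes values m ≡ 0 (mod 2) with |m| ≤ 26; P(S_26=m) = C(26,(26+m)/2) · (2/3)^((26+m)/2) · (1/3)^((26-m)/2).
Distribution: P(S=-26)=1/2541865828329, P(S=-24)=52/2541865828329, P(S=-22)=1300/2541865828329, P(S=-20)=20800/2541865828329, P(S=-18)=239200/2541865828329, P(S=-16)=2104960/2541865828329, P(S=-14)=14734720/2541865828329, P(S=-12)=84198400/2541865828329, P(S=-10)=399942400/2541865828329, P(S=-8)=1599769600/2541865828329, P(S=-6)=5439216640/2541865828329, P(S=-4)=15823175680/2541865828329, P(S=-2)=39557939200/2541865828329, P(S=0)=85201715200/2541865828329, P(S=2)=158231756800/2541865828329, P(S=4)=253170810880/2541865828329, P(S=6)=348109864960/2541865828329, P(S=8)=409541017600/2541865828329, P(S=10)=409541017600/2541865828329, P(S=12)=344876646400/2541865828329, P(S=14)=241413652480/2541865828329, P(S=16)=137950658560/2541865828329, P(S=18)=62704844800/2541865828329, P(S=20)=21810380800/2541865828329, P(S=22)=5452595200/2541865828329, P(S=24)=872415232/2541865828329, P(S=26)=67108864/2541865828329
E[|S_26|] = Σ_m |m|·P(S_26=m) = 22415696964466/2541865828329

Answer: 22415696964466/2541865828329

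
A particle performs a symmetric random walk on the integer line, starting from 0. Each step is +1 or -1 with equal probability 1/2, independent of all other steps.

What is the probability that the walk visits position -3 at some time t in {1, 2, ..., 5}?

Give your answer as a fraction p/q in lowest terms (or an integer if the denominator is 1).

Count via complement. Let g(t,s) = #length-t paths at position s with S_1..S_t all ≠ -3.
g(t,s) = g(t-1,s-1) + g(t-1,s+1) for s ≠ -3; g(t,-3) = 0.
t=0: g(0,0)=1
t=1: g(1,-1)=1 g(1,1)=1
t=2: g(2,-2)=1 g(2,0)=2 g(2,2)=1
t=3: g(3,-1)=3 g(3,1)=3 g(3,3)=1
t=4: g(4,-2)=3 g(4,0)=6 g(4,2)=4 g(4,4)=1
t=5: g(5,-1)=9 g(5,1)=10 g(5,3)=5 g(5,5)=1
Paths never hitting -3: Σ_s g(5,s) = 25
Paths hitting -3: 2^5 - 25 = 7
P = 7/32 = 7/32

Answer: 7/32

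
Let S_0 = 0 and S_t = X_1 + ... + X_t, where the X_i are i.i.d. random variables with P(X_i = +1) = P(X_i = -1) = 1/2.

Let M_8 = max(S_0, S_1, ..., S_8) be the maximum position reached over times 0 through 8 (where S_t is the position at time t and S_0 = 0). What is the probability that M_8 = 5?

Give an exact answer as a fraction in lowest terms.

Let M_8 = max(S_0,...,S_8). Use the reflection principle: for j ≥ 1, #{paths with M_8 ≥ j} = #{S_8 ≥ j} + #{S_8 ≥ j+1}.
By reflection, #{M_8 ≥ 5} = #{S_8 ≥ 5} + #{S_8 ≥ 6} = 9 + 9 = 18.
#{M_8 ≥ 6} = #{S_8 ≥ 6} + #{S_8 ≥ 7} = 9 + 1 = 10.
#{M_8 = 5} = 18 - 10 = 8.
P(M_8 = 5) = 8/256 = 1/32

Answer: 1/32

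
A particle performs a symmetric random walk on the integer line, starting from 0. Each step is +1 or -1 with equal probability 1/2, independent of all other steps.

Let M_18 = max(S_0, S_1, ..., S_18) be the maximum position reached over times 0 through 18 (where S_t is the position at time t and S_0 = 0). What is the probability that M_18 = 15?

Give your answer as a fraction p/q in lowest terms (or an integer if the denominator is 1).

Let M_18 = max(S_0,...,S_18). Use the reflection principle: for j ≥ 1, #{paths with M_18 ≥ j} = #{S_18 ≥ j} + #{S_18 ≥ j+1}.
By reflection, #{M_18 ≥ 15} = #{S_18 ≥ 15} + #{S_18 ≥ 16} = 19 + 19 = 38.
#{M_18 ≥ 16} = #{S_18 ≥ 16} + #{S_18 ≥ 17} = 19 + 1 = 20.
#{M_18 = 15} = 38 - 20 = 18.
P(M_18 = 15) = 18/262144 = 9/131072

Answer: 9/131072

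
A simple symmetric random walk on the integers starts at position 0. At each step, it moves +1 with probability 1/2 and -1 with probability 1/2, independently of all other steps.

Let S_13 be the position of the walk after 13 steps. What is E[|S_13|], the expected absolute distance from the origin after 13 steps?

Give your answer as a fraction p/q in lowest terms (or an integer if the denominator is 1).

S_13 takes values m ≡ 1 (mod 2) with |m| ≤ 13; P(S_13=m) = C(13,(13+m)/2)/2^13.
Total paths: 2^13 = 8192
Distribution: P(S=-13)=1/8192, P(S=-11)=13/8192, P(S=-9)=78/8192, P(S=-7)=286/8192, P(S=-5)=715/8192, P(S=-3)=1287/8192, P(S=-1)=1716/8192, P(S=1)=1716/8192, P(S=3)=1287/8192, P(S=5)=715/8192, P(S=7)=286/8192, P(S=9)=78/8192, P(S=11)=13/8192, P(S=13)=1/8192
E[|S_13|] = Σ_m |m|·P(S_13=m) = 24024/8192 = 3003/1024

Answer: 3003/1024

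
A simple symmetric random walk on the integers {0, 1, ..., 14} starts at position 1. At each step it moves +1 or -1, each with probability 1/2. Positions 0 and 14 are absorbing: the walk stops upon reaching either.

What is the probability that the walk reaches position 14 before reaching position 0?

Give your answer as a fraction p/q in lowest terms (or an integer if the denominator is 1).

Answer: 1/14

Derivation:
Symmetric walk (p = 1/2): the harmonic-function argument gives P(hit 14 before 0 | start at 1) = a/N.
P = 1/14 = 1/14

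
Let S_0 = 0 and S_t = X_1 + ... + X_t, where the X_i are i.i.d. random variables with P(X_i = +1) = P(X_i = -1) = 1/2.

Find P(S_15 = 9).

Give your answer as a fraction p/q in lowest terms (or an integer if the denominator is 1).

Answer: 455/32768

Derivation:
To reach position 9 after 15 steps: need 12 steps of +1 and 3 of -1.
Favorable paths: C(15,12) = 455
Total paths: 2^15 = 32768
P = 455/32768 = 455/32768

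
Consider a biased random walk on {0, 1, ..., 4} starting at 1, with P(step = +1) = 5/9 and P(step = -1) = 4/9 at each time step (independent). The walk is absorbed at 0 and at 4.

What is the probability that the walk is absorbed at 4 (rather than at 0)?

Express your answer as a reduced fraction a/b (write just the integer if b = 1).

Biased walk: p = 5/9, q = 4/9, r = q/p = 4/5
Gambler's ruin: P(hit 4 before 0 | start at 1) = (1 - r^a)/(1 - r^N)
r^1 = 4/5; r^4 = 256/625
P = (1 - 4/5) / (1 - 256/625) = 1/5 / 369/625 = 125/369

Answer: 125/369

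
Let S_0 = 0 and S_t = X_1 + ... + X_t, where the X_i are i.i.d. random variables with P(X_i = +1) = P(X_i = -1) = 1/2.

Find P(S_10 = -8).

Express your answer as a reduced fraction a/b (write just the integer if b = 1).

To reach position -8 after 10 steps: need 1 step of +1 and 9 of -1.
Favorable paths: C(10,1) = 10
Total paths: 2^10 = 1024
P = 10/1024 = 5/512

Answer: 5/512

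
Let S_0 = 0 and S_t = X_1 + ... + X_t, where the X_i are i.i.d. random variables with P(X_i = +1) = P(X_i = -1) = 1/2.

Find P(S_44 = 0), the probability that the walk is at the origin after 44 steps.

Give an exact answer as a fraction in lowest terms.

Answer: 263012370465/2199023255552

Derivation:
To return to 0 after 44 steps: need exactly 22 steps of +1 and 22 of -1.
Favorable paths: C(44,22) = 2104098963720
Total paths: 2^44 = 17592186044416
P = 2104098963720/17592186044416 = 263012370465/2199023255552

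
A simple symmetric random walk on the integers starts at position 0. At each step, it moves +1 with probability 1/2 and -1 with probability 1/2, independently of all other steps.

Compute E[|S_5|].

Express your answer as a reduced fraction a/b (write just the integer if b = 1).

Answer: 15/8

Derivation:
S_5 takes values m ≡ 1 (mod 2) with |m| ≤ 5; P(S_5=m) = C(5,(5+m)/2)/2^5.
Total paths: 2^5 = 32
Distribution: P(S=-5)=1/32, P(S=-3)=5/32, P(S=-1)=10/32, P(S=1)=10/32, P(S=3)=5/32, P(S=5)=1/32
E[|S_5|] = Σ_m |m|·P(S_5=m) = 60/32 = 15/8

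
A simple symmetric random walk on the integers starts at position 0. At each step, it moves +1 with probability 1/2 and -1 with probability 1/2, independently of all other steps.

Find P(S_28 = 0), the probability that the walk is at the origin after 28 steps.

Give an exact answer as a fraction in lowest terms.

To return to 0 after 28 steps: need exactly 14 steps of +1 and 14 of -1.
Favorable paths: C(28,14) = 40116600
Total paths: 2^28 = 268435456
P = 40116600/268435456 = 5014575/33554432

Answer: 5014575/33554432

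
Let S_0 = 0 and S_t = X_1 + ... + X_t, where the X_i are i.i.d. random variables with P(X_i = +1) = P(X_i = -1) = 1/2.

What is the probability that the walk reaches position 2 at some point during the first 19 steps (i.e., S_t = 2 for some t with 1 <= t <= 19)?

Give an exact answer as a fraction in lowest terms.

Answer: 84883/131072

Derivation:
Count via complement. Let g(t,s) = #length-t paths at position s with S_1..S_t all ≠ 2.
g(t,s) = g(t-1,s-1) + g(t-1,s+1) for s ≠ 2; g(t,2) = 0.
t=0: g(0,0)=1
t=1: g(1,-1)=1 g(1,1)=1
t=2: g(2,-2)=1 g(2,0)=2
t=3: g(3,-3)=1 g(3,-1)=3 g(3,1)=2
t=4: g(4,-4)=1 g(4,-2)=4 g(4,0)=5
t=5: g(5,-5)=1 g(5,-3)=5 g(5,-1)=9 g(5,1)=5
t=6: g(6,-6)=1 g(6,-4)=6 g(6,-2)=14 g(6,0)=14
t=7: g(7,-7)=1 g(7,-5)=7 g(7,-3)=20 g(7,-1)=28 g(7,1)=14
t=8: g(8,-8)=1 g(8,-6)=8 g(8,-4)=27 g(8,-2)=48 g(8,0)=42
t=9: g(9,-9)=1 g(9,-7)=9 g(9,-5)=35 g(9,-3)=75 g(9,-1)=90 g(9,1)=42
t=10: g(10,-10)=1 g(10,-8)=10 g(10,-6)=44 g(10,-4)=110 g(10,-2)=165 g(10,0)=132
t=11: g(11,-11)=1 g(11,-9)=11 g(11,-7)=54 g(11,-5)=154 g(11,-3)=275 g(11,-1)=297 g(11,1)=132
t=12: g(12,-12)=1 g(12,-10)=12 g(12,-8)=65 g(12,-6)=208 g(12,-4)=429 g(12,-2)=572 g(12,0)=429
t=13: g(13,-13)=1 g(13,-11)=13 g(13,-9)=77 g(13,-7)=273 g(13,-5)=637 g(13,-3)=1001 g(13,-1)=1001 g(13,1)=429
t=14: g(14,-14)=1 g(14,-12)=14 g(14,-10)=90 g(14,-8)=350 g(14,-6)=910 g(14,-4)=1638 g(14,-2)=2002 g(14,0)=1430
t=15: g(15,-15)=1 g(15,-13)=15 g(15,-11)=104 g(15,-9)=440 g(15,-7)=1260 g(15,-5)=2548 g(15,-3)=3640 g(15,-1)=3432 g(15,1)=1430
t=16: g(16,-16)=1 g(16,-14)=16 g(16,-12)=119 g(16,-10)=544 g(16,-8)=1700 g(16,-6)=3808 g(16,-4)=6188 g(16,-2)=7072 g(16,0)=4862
t=17: g(17,-17)=1 g(17,-15)=17 g(17,-13)=135 g(17,-11)=663 g(17,-9)=2244 g(17,-7)=5508 g(17,-5)=9996 g(17,-3)=13260 g(17,-1)=11934 g(17,1)=4862
t=18: g(18,-18)=1 g(18,-16)=18 g(18,-14)=152 g(18,-12)=798 g(18,-10)=2907 g(18,-8)=7752 g(18,-6)=15504 g(18,-4)=23256 g(18,-2)=25194 g(18,0)=16796
t=19: g(19,-19)=1 g(19,-17)=19 g(19,-15)=170 g(19,-13)=950 g(19,-11)=3705 g(19,-9)=10659 g(19,-7)=23256 g(19,-5)=38760 g(19,-3)=48450 g(19,-1)=41990 g(19,1)=16796
Paths never hitting 2: Σ_s g(19,s) = 184756
Paths hitting 2: 2^19 - 184756 = 339532
P = 339532/524288 = 84883/131072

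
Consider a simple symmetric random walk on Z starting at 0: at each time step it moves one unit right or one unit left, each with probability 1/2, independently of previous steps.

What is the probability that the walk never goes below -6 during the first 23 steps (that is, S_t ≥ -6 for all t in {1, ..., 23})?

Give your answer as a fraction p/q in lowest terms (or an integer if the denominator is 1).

Answer: 3558491/4194304

Derivation:
Let f(t,s) = #length-t paths at position s with S_1..S_t all ≥ -6.
f(t,s) = f(t-1,s-1) + f(t-1,s+1) for s ≥ -6; f(t,s) = 0 for s < -6.
t=0: f(0,0)=1
t=1: f(1,-1)=1 f(1,1)=1
t=2: f(2,-2)=1 f(2,0)=2 f(2,2)=1
t=3: f(3,-3)=1 f(3,-1)=3 f(3,1)=3 f(3,3)=1
t=4: f(4,-4)=1 f(4,-2)=4 f(4,0)=6 f(4,2)=4 f(4,4)=1
t=5: f(5,-5)=1 f(5,-3)=5 f(5,-1)=10 f(5,1)=10 f(5,3)=5 f(5,5)=1
t=6: f(6,-6)=1 f(6,-4)=6 f(6,-2)=15 f(6,0)=20 f(6,2)=15 f(6,4)=6 f(6,6)=1
t=7: f(7,-5)=7 f(7,-3)=21 f(7,-1)=35 f(7,1)=35 f(7,3)=21 f(7,5)=7 f(7,7)=1
t=8: f(8,-6)=7 f(8,-4)=28 f(8,-2)=56 f(8,0)=70 f(8,2)=56 f(8,4)=28 f(8,6)=8 f(8,8)=1
t=9: f(9,-5)=35 f(9,-3)=84 f(9,-1)=126 f(9,1)=126 f(9,3)=84 f(9,5)=36 f(9,7)=9 f(9,9)=1
t=10: f(10,-6)=35 f(10,-4)=119 f(10,-2)=210 f(10,0)=252 f(10,2)=210 f(10,4)=120 f(10,6)=45 f(10,8)=10 f(10,10)=1
t=11: f(11,-5)=154 f(11,-3)=329 f(11,-1)=462 f(11,1)=462 f(11,3)=330 f(11,5)=165 f(11,7)=55 f(11,9)=11 f(11,11)=1
t=12: f(12,-6)=154 f(12,-4)=483 f(12,-2)=791 f(12,0)=924 f(12,2)=792 f(12,4)=495 f(12,6)=220 f(12,8)=66 f(12,10)=12 f(12,12)=1
t=13: f(13,-5)=637 f(13,-3)=1274 f(13,-1)=1715 f(13,1)=1716 f(13,3)=1287 f(13,5)=715 f(13,7)=286 f(13,9)=78 f(13,11)=13 f(13,13)=1
t=14: f(14,-6)=637 f(14,-4)=1911 f(14,-2)=2989 f(14,0)=3431 f(14,2)=3003 f(14,4)=2002 f(14,6)=1001 f(14,8)=364 f(14,10)=91 f(14,12)=14 f(14,14)=1
t=15: f(15,-5)=2548 f(15,-3)=4900 f(15,-1)=6420 f(15,1)=6434 f(15,3)=5005 f(15,5)=3003 f(15,7)=1365 f(15,9)=455 f(15,11)=105 f(15,13)=15 f(15,15)=1
t=16: f(16,-6)=2548 f(16,-4)=7448 f(16,-2)=11320 f(16,0)=12854 f(16,2)=11439 f(16,4)=8008 f(16,6)=4368 f(16,8)=1820 f(16,10)=560 f(16,12)=120 f(16,14)=16 f(16,16)=1
t=17: f(17,-5)=9996 f(17,-3)=18768 f(17,-1)=24174 f(17,1)=24293 f(17,3)=19447 f(17,5)=12376 f(17,7)=6188 f(17,9)=2380 f(17,11)=680 f(17,13)=136 f(17,15)=17 f(17,17)=1
t=18: f(18,-6)=9996 f(18,-4)=28764 f(18,-2)=42942 f(18,0)=48467 f(18,2)=43740 f(18,4)=31823 f(18,6)=18564 f(18,8)=8568 f(18,10)=3060 f(18,12)=816 f(18,14)=153 f(18,16)=18 f(18,18)=1
t=19: f(19,-5)=38760 f(19,-3)=71706 f(19,-1)=91409 f(19,1)=92207 f(19,3)=75563 f(19,5)=50387 f(19,7)=27132 f(19,9)=11628 f(19,11)=3876 f(19,13)=969 f(19,15)=171 f(19,17)=19 f(19,19)=1
t=20: f(20,-6)=38760 f(20,-4)=110466 f(20,-2)=163115 f(20,0)=183616 f(20,2)=167770 f(20,4)=125950 f(20,6)=77519 f(20,8)=38760 f(20,10)=15504 f(20,12)=4845 f(20,14)=1140 f(20,16)=190 f(20,18)=20 f(20,20)=1
t=21: f(21,-5)=149226 f(21,-3)=273581 f(21,-1)=346731 f(21,1)=351386 f(21,3)=293720 f(21,5)=203469 f(21,7)=116279 f(21,9)=54264 f(21,11)=20349 f(21,13)=5985 f(21,15)=1330 f(21,17)=210 f(21,19)=21 f(21,21)=1
t=22: f(22,-6)=149226 f(22,-4)=422807 f(22,-2)=620312 f(22,0)=698117 f(22,2)=645106 f(22,4)=497189 f(22,6)=319748 f(22,8)=170543 f(22,10)=74613 f(22,12)=26334 f(22,14)=7315 f(22,16)=1540 f(22,18)=231 f(22,20)=22 f(22,22)=1
t=23: f(23,-5)=572033 f(23,-3)=1043119 f(23,-1)=1318429 f(23,1)=1343223 f(23,3)=1142295 f(23,5)=816937 f(23,7)=490291 f(23,9)=245156 f(23,11)=100947 f(23,13)=33649 f(23,15)=8855 f(23,17)=1771 f(23,19)=253 f(23,21)=23 f(23,23)=1
Σ_s f(23,s) = 7116982
P = 7116982/8388608 = 3558491/4194304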